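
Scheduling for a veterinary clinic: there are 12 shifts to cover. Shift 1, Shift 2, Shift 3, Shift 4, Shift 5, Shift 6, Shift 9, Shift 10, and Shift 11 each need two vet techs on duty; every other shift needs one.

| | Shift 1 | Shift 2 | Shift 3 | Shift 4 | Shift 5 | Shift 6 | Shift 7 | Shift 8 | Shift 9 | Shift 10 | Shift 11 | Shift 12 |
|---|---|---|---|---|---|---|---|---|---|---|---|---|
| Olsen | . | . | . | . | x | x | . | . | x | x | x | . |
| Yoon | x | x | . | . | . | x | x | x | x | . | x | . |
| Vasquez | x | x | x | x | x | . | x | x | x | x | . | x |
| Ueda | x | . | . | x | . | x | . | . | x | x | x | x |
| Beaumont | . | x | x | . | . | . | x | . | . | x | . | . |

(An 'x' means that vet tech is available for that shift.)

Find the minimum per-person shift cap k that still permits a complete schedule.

5

With 5 vet techs and 21 worker-slots to fill, someone must work at least ⌈21/5⌉ = 5 shifts, so k ≥ 5.
k = 5 works: Shift 1→Yoon+Vasquez, Shift 2→Yoon+Beaumont, Shift 3→Vasquez+Beaumont, Shift 4→Vasquez+Ueda, Shift 5→Olsen+Vasquez, Shift 6→Olsen+Yoon, Shift 7→Yoon, Shift 8→Yoon, Shift 9→Olsen+Ueda, Shift 10→Olsen+Ueda, Shift 11→Olsen+Ueda, Shift 12→Vasquez.
Loads: Olsen 5, Yoon 5, Vasquez 5, Ueda 4, Beaumont 2 — all ≤ 5.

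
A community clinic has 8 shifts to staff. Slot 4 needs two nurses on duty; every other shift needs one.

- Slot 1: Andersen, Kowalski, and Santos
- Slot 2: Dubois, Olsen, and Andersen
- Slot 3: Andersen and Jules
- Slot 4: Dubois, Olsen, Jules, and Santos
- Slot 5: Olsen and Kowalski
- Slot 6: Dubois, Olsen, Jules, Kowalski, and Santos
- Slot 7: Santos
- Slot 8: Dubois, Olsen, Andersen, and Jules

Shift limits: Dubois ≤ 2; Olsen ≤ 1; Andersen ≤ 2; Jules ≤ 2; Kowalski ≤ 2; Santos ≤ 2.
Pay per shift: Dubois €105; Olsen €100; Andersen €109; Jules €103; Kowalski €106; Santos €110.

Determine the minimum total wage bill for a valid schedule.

Slot 7 can only be covered by Santos, so that assignment is forced.
Picking the cheapest available nurse for each shift independently would cost €922, but that ignores the shift limits.
An optimal schedule: Slot 1→Kowalski, Slot 2→Dubois, Slot 3→Jules, Slot 4→Jules+Dubois, Slot 5→Olsen, Slot 6→Kowalski, Slot 7→Santos, Slot 8→Andersen.
Total: 106 + 105 + 103 + 103 + 105 + 100 + 106 + 110 + 109 = €947.

€947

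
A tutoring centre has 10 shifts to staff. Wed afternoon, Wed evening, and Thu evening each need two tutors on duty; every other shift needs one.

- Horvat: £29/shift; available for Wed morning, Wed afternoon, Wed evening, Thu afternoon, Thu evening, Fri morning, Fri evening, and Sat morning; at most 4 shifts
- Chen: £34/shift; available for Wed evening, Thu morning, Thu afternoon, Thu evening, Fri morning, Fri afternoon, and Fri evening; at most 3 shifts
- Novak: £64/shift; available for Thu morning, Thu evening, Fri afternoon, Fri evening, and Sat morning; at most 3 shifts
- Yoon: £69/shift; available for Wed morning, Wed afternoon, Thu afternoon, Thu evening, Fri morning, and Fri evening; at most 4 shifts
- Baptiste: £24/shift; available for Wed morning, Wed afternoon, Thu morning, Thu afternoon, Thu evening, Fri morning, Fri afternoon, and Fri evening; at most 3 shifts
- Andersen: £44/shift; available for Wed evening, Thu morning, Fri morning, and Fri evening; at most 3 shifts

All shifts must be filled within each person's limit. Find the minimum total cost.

£422

Picking the cheapest available tutor for each shift independently would cost £342, but that ignores the shift limits.
An optimal schedule: Wed morning→Baptiste, Wed afternoon→Baptiste+Horvat, Wed evening→Horvat+Chen, Thu morning→Andersen, Thu afternoon→Chen, Thu evening→Horvat+Chen, Fri morning→Andersen, Fri afternoon→Baptiste, Fri evening→Andersen, Sat morning→Horvat.
Total: 24 + 24 + 29 + 29 + 34 + 44 + 34 + 29 + 34 + 44 + 24 + 44 + 29 = £422.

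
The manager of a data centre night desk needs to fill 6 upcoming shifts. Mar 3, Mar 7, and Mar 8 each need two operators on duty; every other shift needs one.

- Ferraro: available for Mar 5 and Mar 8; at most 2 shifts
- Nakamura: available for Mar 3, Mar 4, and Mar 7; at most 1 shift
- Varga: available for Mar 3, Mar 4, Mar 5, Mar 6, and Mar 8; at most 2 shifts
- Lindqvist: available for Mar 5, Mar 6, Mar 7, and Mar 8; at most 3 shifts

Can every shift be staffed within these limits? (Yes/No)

No

Shifts {Mar 3, Mar 7} need 4 worker-slots in total, but the operators available for any of those shifts (Nakamura, Varga, and Lindqvist) can supply at most 3 among them. So no valid schedule exists.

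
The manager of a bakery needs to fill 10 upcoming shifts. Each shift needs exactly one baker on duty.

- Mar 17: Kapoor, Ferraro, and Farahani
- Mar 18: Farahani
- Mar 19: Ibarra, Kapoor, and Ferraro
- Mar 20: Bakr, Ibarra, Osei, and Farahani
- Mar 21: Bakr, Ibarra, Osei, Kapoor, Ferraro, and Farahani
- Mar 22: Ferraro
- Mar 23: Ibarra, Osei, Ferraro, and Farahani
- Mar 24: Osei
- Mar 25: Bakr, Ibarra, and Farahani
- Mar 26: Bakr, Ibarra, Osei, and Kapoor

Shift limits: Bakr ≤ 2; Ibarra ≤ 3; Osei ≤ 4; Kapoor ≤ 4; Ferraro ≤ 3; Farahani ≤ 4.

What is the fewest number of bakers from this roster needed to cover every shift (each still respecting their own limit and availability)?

10 slots to fill and no one can take more than 4, so at least ⌈10/4⌉ = 3 bakers are needed.
Osei, Ferraro, and Farahani alone can cover everything: Mar 17→Ferraro, Mar 18→Farahani, Mar 19→Ferraro, Mar 20→Osei, Mar 21→Osei, Mar 22→Ferraro, Mar 23→Farahani, Mar 24→Osei, Mar 25→Farahani, Mar 26→Osei.

3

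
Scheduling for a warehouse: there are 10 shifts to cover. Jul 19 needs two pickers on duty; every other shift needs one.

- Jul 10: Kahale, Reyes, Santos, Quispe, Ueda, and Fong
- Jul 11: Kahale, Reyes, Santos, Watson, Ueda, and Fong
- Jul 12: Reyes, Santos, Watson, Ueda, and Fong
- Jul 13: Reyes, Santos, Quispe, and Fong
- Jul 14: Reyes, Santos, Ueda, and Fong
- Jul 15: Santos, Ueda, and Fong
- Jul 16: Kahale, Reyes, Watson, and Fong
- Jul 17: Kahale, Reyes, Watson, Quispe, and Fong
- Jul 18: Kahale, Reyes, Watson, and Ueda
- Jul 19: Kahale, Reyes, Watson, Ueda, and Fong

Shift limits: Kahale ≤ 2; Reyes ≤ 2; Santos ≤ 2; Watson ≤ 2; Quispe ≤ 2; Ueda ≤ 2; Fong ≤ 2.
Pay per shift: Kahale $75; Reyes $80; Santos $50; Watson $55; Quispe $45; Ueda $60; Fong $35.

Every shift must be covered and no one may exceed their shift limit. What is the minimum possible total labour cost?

Picking the cheapest available picker for each shift independently would cost $425, but that ignores the shift limits.
An optimal schedule: Jul 10→Quispe, Jul 11→Ueda, Jul 12→Santos, Jul 13→Fong, Jul 14→Santos, Jul 15→Fong, Jul 16→Watson, Jul 17→Quispe, Jul 18→Watson, Jul 19→Ueda+Kahale.
Total: 45 + 60 + 50 + 35 + 50 + 35 + 55 + 45 + 55 + 60 + 75 = $565.

$565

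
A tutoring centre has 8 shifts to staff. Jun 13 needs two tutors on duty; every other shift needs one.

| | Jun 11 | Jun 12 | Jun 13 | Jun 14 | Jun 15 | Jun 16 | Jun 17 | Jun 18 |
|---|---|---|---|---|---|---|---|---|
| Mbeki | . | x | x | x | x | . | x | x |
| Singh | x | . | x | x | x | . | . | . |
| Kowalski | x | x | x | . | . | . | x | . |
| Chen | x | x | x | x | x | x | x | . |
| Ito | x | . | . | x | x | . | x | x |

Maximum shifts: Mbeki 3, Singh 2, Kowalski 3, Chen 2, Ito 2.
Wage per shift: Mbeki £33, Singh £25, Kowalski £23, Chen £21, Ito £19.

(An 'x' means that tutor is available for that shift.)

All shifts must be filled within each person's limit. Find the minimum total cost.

£199

Jun 16 can only be covered by Chen, so that assignment is forced.
Picking the cheapest available tutor for each shift independently would cost £181, but that ignores the shift limits.
An optimal schedule: Jun 11→Kowalski, Jun 12→Chen, Jun 13→Kowalski+Singh, Jun 14→Ito, Jun 15→Singh, Jun 16→Chen, Jun 17→Kowalski, Jun 18→Ito.
Total: 23 + 21 + 23 + 25 + 19 + 25 + 21 + 23 + 19 = £199.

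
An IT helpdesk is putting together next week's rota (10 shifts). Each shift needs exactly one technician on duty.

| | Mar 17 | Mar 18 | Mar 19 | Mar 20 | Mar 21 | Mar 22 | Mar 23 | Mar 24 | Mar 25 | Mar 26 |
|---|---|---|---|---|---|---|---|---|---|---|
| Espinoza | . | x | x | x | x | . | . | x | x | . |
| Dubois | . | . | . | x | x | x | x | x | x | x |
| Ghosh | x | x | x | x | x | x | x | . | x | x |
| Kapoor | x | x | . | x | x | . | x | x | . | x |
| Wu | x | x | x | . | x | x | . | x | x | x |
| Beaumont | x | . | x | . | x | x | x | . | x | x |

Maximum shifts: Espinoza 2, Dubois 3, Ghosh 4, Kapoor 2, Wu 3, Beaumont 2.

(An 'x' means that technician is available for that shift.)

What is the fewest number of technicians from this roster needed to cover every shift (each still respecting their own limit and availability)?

3

10 slots to fill and no one can take more than 4, so at least ⌈10/4⌉ = 3 technicians are needed.
Dubois, Ghosh, and Wu alone can cover everything: Mar 17→Ghosh, Mar 18→Ghosh, Mar 19→Ghosh, Mar 20→Dubois, Mar 21→Ghosh, Mar 22→Wu, Mar 23→Dubois, Mar 24→Dubois, Mar 25→Wu, Mar 26→Wu.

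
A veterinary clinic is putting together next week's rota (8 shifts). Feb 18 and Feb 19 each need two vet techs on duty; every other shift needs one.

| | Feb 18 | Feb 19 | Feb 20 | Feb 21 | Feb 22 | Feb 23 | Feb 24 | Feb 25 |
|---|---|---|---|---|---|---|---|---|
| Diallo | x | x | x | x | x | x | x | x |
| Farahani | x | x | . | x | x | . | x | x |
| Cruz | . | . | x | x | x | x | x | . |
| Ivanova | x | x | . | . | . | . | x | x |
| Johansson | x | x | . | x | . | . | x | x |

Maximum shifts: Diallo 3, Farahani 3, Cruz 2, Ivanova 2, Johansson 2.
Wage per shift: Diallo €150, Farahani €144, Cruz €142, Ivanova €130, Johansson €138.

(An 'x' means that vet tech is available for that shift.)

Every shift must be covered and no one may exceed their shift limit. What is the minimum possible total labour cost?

Picking the cheapest available vet tech for each shift independently would cost €1360, but that ignores the shift limits.
An optimal schedule: Feb 18→Johansson+Farahani, Feb 19→Farahani+Diallo, Feb 20→Cruz, Feb 21→Johansson, Feb 22→Farahani, Feb 23→Cruz, Feb 24→Ivanova, Feb 25→Ivanova.
Total: 138 + 144 + 144 + 150 + 142 + 138 + 144 + 142 + 130 + 130 = €1402.

€1402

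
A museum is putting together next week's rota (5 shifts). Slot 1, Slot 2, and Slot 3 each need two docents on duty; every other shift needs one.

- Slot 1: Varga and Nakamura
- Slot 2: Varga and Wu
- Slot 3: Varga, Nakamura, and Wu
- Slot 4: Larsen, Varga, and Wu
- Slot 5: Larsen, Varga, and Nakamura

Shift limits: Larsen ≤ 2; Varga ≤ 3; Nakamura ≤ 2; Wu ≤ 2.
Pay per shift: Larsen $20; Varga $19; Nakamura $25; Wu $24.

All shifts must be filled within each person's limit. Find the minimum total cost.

Slot 1 can only be covered by Varga and Nakamura, so that assignment is forced.
Slot 2 can only be covered by Varga and Wu, so that assignment is forced.
Picking the cheapest available docent for each shift independently would cost $168, but that ignores the shift limits.
An optimal schedule: Slot 1→Varga+Nakamura, Slot 2→Varga+Wu, Slot 3→Varga+Wu, Slot 4→Larsen, Slot 5→Larsen.
Total: 19 + 25 + 19 + 24 + 19 + 24 + 20 + 20 = $170.

$170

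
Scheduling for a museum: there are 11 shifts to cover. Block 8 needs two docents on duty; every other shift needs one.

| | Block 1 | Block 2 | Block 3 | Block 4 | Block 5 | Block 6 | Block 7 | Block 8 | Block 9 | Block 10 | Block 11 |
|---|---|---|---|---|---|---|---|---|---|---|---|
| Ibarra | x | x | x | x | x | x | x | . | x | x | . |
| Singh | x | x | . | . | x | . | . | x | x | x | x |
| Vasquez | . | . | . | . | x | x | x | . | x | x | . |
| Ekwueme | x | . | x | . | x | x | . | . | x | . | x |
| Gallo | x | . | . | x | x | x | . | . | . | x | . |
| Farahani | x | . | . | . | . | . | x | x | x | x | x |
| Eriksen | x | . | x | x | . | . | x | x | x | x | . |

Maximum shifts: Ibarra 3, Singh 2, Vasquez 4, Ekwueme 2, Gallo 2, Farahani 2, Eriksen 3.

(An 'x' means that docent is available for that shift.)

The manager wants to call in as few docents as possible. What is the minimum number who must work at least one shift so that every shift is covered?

4

12 slots to fill and no one can take more than 4, so at least ⌈12/4⌉ = 3 docents are needed.
Any 3 docents together have capacity at most 4+3+3 = 10 < 12 slots, so 3 can never suffice.
Ibarra, Singh, Vasquez, and Eriksen alone can cover everything: Block 1→Eriksen, Block 2→Ibarra, Block 3→Ibarra, Block 4→Ibarra, Block 5→Vasquez, Block 6→Vasquez, Block 7→Vasquez, Block 8→Singh+Eriksen, Block 9→Vasquez, Block 10→Eriksen, Block 11→Singh.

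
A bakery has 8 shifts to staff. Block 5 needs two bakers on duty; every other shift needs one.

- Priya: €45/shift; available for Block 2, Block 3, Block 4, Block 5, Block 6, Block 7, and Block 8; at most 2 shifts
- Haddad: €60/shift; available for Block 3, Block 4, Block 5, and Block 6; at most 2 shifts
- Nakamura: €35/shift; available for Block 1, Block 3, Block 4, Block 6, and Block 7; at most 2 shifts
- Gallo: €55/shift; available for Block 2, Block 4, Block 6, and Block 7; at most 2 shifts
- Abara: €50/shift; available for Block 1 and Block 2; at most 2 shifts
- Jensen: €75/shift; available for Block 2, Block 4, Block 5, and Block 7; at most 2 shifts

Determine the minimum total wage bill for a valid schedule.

€430

Block 8 can only be covered by Priya, so that assignment is forced.
Picking the cheapest available baker for each shift independently would cost €370, but that ignores the shift limits.
An optimal schedule: Block 1→Abara, Block 2→Abara, Block 3→Nakamura, Block 4→Gallo, Block 5→Priya+Haddad, Block 6→Nakamura, Block 7→Gallo, Block 8→Priya.
Total: 50 + 50 + 35 + 55 + 45 + 60 + 35 + 55 + 45 = €430.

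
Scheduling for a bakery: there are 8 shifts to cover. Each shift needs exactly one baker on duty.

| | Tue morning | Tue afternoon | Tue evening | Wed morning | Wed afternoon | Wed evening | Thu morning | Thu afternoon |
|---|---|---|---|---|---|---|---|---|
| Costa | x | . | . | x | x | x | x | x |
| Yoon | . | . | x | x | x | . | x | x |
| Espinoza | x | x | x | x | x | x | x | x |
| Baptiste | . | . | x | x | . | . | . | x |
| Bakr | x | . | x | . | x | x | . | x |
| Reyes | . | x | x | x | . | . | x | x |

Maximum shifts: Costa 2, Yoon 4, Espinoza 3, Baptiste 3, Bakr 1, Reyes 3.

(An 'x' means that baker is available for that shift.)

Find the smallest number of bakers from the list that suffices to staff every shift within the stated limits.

8 slots to fill and no one can take more than 4, so at least ⌈8/4⌉ = 2 bakers are needed.
Any 2 bakers together have capacity at most 4+3 = 7 < 8 slots, so 2 can never suffice.
Costa, Yoon, and Espinoza alone can cover everything: Tue morning→Costa, Tue afternoon→Espinoza, Tue evening→Yoon, Wed morning→Yoon, Wed afternoon→Yoon, Wed evening→Costa, Thu morning→Yoon, Thu afternoon→Espinoza.

3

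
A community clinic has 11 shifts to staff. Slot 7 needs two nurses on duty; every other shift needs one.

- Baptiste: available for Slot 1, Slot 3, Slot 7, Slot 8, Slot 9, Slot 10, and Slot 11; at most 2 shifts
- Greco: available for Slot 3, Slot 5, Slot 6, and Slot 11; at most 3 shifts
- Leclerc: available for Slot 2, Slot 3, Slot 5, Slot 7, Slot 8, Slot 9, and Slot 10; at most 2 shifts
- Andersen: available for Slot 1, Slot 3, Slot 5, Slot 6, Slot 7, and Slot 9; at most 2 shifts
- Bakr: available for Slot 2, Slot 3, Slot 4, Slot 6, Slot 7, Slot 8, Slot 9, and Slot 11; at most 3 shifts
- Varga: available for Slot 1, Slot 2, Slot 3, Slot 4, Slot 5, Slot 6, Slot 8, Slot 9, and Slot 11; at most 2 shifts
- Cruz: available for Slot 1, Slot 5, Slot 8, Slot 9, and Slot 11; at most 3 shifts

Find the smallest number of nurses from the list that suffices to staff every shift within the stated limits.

12 slots to fill and no one can take more than 3, so at least ⌈12/3⌉ = 4 nurses are needed.
Any 4 nurses together have capacity at most 3+3+3+2 = 11 < 12 slots, so 4 can never suffice.
Baptiste, Greco, Leclerc, Andersen, and Bakr alone can cover everything: Slot 1→Baptiste, Slot 2→Leclerc, Slot 3→Bakr, Slot 4→Bakr, Slot 5→Greco, Slot 6→Greco, Slot 7→Andersen+Bakr, Slot 8→Leclerc, Slot 9→Andersen, Slot 10→Baptiste, Slot 11→Greco.

5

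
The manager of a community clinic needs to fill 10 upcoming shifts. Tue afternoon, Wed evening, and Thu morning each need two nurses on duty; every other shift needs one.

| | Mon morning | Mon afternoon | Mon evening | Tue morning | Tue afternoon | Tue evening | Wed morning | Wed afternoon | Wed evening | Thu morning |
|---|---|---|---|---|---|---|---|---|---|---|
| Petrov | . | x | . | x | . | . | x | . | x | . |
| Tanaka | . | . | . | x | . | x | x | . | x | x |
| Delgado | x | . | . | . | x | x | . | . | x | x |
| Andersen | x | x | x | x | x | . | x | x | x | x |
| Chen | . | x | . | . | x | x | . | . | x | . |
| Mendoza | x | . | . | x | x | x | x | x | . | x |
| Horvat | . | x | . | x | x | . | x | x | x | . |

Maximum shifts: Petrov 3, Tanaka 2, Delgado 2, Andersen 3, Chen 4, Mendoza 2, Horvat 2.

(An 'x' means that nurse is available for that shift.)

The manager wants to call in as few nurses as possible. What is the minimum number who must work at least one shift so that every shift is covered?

5

13 slots to fill and no one can take more than 4, so at least ⌈13/4⌉ = 4 nurses are needed.
Any 4 nurses together have capacity at most 4+3+3+2 = 12 < 13 slots, so 4 can never suffice.
Petrov, Tanaka, Delgado, Andersen, and Chen alone can cover everything: Mon morning→Delgado, Mon afternoon→Petrov, Mon evening→Andersen, Tue morning→Petrov, Tue afternoon→Delgado+Chen, Tue evening→Chen, Wed morning→Petrov, Wed afternoon→Andersen, Wed evening→Tanaka+Chen, Thu morning→Tanaka+Andersen.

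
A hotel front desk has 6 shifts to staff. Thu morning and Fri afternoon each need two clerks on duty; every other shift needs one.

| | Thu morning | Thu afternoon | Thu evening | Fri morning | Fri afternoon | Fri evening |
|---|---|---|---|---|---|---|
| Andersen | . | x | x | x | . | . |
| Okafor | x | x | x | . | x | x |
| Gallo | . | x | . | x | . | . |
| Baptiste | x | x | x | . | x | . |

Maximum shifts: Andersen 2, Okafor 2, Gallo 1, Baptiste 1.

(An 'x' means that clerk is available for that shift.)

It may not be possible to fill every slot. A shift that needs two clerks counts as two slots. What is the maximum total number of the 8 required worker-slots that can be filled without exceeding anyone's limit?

6

Total capacity across all clerks is 2+2+1+1 = 6, and 8 slots are needed, so at most 6 can be filled.
An assignment achieving 6: Thu morning→Okafor+Baptiste, Thu afternoon→Gallo, Thu evening→Andersen, Fri morning→Andersen, Fri evening→Okafor.
Loads: Andersen 2/2, Okafor 2/2, Gallo 1/1, Baptiste 1/1.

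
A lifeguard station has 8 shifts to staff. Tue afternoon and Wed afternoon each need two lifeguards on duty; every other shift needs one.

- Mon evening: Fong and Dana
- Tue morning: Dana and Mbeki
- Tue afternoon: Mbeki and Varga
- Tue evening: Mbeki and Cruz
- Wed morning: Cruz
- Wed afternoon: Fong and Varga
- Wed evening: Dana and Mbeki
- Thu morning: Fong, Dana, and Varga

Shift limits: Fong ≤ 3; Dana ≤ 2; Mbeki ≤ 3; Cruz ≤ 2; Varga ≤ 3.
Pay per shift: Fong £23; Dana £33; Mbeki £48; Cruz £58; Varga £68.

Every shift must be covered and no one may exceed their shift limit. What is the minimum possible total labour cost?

Tue afternoon can only be covered by Mbeki and Varga, so that assignment is forced.
Wed morning can only be covered by Cruz, so that assignment is forced.
Wed afternoon can only be covered by Fong and Varga, so that assignment is forced.
Picking the cheapest available lifeguard for each shift independently would cost £425, and that bound is achievable.
An optimal schedule: Mon evening→Fong, Tue morning→Dana, Tue afternoon→Mbeki+Varga, Tue evening→Mbeki, Wed morning→Cruz, Wed afternoon→Fong+Varga, Wed evening→Dana, Thu morning→Fong.
Total: 23 + 33 + 48 + 68 + 48 + 58 + 23 + 68 + 33 + 23 = £425.

£425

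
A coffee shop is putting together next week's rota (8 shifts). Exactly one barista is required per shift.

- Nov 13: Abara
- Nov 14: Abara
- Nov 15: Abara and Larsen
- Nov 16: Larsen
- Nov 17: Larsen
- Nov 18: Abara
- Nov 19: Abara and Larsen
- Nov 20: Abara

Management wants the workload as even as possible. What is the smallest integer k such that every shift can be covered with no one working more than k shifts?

With 2 baristas and 8 worker-slots to fill, someone must work at least ⌈8/2⌉ = 4 shifts, so k ≥ 4.
k = 4 works: Nov 13→Abara, Nov 14→Abara, Nov 15→Larsen, Nov 16→Larsen, Nov 17→Larsen, Nov 18→Abara, Nov 19→Larsen, Nov 20→Abara.
Loads: Abara 4, Larsen 4 — all ≤ 4.

4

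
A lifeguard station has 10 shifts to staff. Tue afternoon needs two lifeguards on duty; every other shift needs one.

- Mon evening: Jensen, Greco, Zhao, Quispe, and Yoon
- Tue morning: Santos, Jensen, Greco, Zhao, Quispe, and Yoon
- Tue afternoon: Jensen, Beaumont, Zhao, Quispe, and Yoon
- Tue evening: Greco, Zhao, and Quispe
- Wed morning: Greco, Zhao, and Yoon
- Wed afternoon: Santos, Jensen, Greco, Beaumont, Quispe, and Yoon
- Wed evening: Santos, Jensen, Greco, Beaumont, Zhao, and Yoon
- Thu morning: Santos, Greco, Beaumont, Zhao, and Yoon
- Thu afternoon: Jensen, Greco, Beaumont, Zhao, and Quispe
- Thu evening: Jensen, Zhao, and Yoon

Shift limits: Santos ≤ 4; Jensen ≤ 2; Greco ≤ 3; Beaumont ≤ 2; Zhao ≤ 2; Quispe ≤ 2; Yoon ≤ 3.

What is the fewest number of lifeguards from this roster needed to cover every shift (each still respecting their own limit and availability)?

4

11 slots to fill and no one can take more than 4, so at least ⌈11/4⌉ = 3 lifeguards are needed.
Any 3 lifeguards together have capacity at most 4+3+3 = 10 < 11 slots, so 3 can never suffice.
Santos, Jensen, Greco, and Beaumont alone can cover everything: Mon evening→Greco, Tue morning→Santos, Tue afternoon→Jensen+Beaumont, Tue evening→Greco, Wed morning→Greco, Wed afternoon→Santos, Wed evening→Santos, Thu morning→Santos, Thu afternoon→Beaumont, Thu evening→Jensen.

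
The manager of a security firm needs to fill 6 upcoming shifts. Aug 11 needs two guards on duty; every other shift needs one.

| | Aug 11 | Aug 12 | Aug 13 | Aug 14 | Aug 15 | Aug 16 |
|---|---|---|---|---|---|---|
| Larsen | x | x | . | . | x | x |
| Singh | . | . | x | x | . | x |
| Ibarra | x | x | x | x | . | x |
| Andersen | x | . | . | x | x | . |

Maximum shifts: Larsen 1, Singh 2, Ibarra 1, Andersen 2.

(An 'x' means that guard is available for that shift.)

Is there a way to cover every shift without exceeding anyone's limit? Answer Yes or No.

Total capacity is 1+2+1+2 = 6 but 7 worker-slots are needed — infeasible.

No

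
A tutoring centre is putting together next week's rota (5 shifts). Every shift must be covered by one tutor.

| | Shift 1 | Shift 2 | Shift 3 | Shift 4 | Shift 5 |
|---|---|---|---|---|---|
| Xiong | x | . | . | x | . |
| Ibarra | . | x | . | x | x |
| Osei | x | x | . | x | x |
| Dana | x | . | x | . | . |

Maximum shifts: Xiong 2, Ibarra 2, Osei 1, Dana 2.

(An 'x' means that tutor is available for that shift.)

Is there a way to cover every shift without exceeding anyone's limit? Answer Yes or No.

Shift 3 can only be covered by Dana, so that assignment is forced.
One valid schedule: Shift 1→Xiong, Shift 2→Ibarra, Shift 3→Dana, Shift 4→Xiong, Shift 5→Ibarra.
Loads: Xiong 2/2, Ibarra 2/2, Osei 0/1, Dana 1/2 — all within limits.

Yes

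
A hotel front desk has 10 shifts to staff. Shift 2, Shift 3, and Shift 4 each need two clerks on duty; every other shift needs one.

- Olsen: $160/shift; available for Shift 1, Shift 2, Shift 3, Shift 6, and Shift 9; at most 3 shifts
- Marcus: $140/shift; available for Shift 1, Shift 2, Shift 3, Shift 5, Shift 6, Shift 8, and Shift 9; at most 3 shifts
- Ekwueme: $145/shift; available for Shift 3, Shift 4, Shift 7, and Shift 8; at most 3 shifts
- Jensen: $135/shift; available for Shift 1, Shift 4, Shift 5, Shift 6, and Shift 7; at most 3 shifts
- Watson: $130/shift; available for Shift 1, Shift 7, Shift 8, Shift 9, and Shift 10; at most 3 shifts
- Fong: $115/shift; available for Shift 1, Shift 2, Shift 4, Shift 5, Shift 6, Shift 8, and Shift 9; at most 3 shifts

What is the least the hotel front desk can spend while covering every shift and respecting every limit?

Shift 10 can only be covered by Watson, so that assignment is forced.
Picking the cheapest available clerk for each shift independently would cost $1625, but that ignores the shift limits.
An optimal schedule: Shift 1→Jensen, Shift 2→Fong+Marcus, Shift 3→Marcus+Ekwueme, Shift 4→Fong+Jensen, Shift 5→Fong, Shift 6→Jensen, Shift 7→Watson, Shift 8→Watson, Shift 9→Marcus, Shift 10→Watson.
Total: 135 + 115 + 140 + 140 + 145 + 115 + 135 + 115 + 135 + 130 + 130 + 140 + 130 = $1705.

$1705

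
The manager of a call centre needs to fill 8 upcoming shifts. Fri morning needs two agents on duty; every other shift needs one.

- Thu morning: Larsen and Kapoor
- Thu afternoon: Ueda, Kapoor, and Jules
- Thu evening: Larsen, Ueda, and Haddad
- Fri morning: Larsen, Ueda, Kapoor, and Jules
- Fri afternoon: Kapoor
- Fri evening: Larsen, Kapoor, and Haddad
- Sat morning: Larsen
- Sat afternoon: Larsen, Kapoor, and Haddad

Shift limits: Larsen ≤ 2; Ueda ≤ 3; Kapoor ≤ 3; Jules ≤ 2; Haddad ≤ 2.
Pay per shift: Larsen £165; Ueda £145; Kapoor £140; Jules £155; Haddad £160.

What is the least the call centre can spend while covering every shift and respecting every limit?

£1335

Fri afternoon can only be covered by Kapoor, so that assignment is forced.
Sat morning can only be covered by Larsen, so that assignment is forced.
Picking the cheapest available agent for each shift independently would cost £1295, but that ignores the shift limits.
An optimal schedule: Thu morning→Kapoor, Thu afternoon→Ueda, Thu evening→Ueda, Fri morning→Ueda+Jules, Fri afternoon→Kapoor, Fri evening→Kapoor, Sat morning→Larsen, Sat afternoon→Haddad.
Total: 140 + 145 + 145 + 145 + 155 + 140 + 140 + 165 + 160 = £1335.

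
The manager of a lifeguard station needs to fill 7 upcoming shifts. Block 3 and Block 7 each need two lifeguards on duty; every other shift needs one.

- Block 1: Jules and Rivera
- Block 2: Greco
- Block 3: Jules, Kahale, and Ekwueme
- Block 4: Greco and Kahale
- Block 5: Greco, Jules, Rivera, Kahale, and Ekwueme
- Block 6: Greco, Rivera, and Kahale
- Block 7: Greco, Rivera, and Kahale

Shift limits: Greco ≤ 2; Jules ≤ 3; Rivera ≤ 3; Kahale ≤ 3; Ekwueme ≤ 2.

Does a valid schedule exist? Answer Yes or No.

Block 2 can only be covered by Greco, so that assignment is forced.
One valid schedule: Block 1→Jules, Block 2→Greco, Block 3→Jules+Kahale, Block 4→Greco, Block 5→Jules, Block 6→Rivera, Block 7→Rivera+Kahale.
Loads: Greco 2/2, Jules 3/3, Rivera 2/3, Kahale 2/3, Ekwueme 0/2 — all within limits.

Yes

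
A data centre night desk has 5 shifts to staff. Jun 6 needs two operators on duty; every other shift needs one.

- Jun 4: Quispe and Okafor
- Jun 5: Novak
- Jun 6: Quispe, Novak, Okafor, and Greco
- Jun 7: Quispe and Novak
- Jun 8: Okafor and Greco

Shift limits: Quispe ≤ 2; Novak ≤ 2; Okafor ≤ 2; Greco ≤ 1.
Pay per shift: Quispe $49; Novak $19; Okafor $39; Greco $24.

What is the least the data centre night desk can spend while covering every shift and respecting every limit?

Jun 5 can only be covered by Novak, so that assignment is forced.
Picking the cheapest available operator for each shift independently would cost $144, but that ignores the shift limits.
An optimal schedule: Jun 4→Okafor, Jun 5→Novak, Jun 6→Okafor+Quispe, Jun 7→Novak, Jun 8→Greco.
Total: 39 + 19 + 39 + 49 + 19 + 24 = $189.

$189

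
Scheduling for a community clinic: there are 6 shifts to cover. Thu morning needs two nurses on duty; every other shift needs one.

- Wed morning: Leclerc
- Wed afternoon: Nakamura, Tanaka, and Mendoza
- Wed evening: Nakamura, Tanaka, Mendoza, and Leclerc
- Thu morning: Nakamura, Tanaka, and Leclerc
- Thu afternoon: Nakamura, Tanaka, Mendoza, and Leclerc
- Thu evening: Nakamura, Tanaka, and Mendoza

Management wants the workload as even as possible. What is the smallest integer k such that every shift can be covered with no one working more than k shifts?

With 4 nurses and 7 worker-slots to fill, someone must work at least ⌈7/4⌉ = 2 shifts, so k ≥ 2.
k = 2 works: Wed morning→Leclerc, Wed afternoon→Nakamura, Wed evening→Mendoza, Thu morning→Nakamura+Tanaka, Thu afternoon→Mendoza, Thu evening→Tanaka.
Loads: Nakamura 2, Tanaka 2, Mendoza 2, Leclerc 1 — all ≤ 2.

2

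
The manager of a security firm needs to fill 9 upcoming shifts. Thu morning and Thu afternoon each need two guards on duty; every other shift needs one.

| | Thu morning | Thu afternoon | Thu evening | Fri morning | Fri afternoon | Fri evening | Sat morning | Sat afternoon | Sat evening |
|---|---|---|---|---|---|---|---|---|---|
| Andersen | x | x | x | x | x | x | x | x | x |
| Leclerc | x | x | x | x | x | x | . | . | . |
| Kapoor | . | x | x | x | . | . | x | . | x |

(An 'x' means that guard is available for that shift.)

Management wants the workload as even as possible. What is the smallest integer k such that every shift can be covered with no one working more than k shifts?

4

With 3 guards and 11 worker-slots to fill, someone must work at least ⌈11/3⌉ = 4 shifts, so k ≥ 4.
k = 4 works: Thu morning→Andersen+Leclerc, Thu afternoon→Leclerc+Kapoor, Thu evening→Leclerc, Fri morning→Leclerc, Fri afternoon→Andersen, Fri evening→Andersen, Sat morning→Kapoor, Sat afternoon→Andersen, Sat evening→Kapoor.
Loads: Andersen 4, Leclerc 4, Kapoor 3 — all ≤ 4.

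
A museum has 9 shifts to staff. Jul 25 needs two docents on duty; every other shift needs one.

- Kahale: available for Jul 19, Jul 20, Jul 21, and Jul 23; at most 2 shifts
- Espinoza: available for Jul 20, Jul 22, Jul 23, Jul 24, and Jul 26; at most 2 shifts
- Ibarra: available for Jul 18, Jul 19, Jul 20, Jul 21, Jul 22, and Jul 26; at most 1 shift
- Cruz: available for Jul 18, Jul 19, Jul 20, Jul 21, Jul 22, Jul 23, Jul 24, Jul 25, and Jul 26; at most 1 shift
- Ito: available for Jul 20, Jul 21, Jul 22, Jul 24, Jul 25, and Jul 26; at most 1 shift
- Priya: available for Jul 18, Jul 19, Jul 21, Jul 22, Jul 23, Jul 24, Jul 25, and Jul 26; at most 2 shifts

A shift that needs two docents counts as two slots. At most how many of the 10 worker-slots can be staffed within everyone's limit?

9

Total capacity across all docents is 2+2+1+1+1+2 = 9, and 10 slots are needed, so at most 9 can be filled.
An assignment achieving 9: Jul 18→Ibarra, Jul 19→Kahale, Jul 20→Espinoza, Jul 21→Priya, Jul 22→Priya, Jul 23→Kahale, Jul 24→Espinoza, Jul 25→Cruz+Ito.
Loads: Kahale 2/2, Espinoza 2/2, Ibarra 1/1, Cruz 1/1, Ito 1/1, Priya 2/2.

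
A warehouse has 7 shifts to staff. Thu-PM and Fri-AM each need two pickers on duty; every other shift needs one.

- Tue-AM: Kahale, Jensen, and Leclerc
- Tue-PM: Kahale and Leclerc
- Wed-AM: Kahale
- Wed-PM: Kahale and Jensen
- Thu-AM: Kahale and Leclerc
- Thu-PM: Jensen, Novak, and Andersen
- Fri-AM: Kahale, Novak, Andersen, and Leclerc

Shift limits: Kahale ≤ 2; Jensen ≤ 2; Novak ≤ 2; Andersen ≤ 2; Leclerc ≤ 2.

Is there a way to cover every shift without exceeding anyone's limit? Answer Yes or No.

Yes

Wed-AM can only be covered by Kahale, so that assignment is forced.
One valid schedule: Tue-AM→Jensen, Tue-PM→Kahale, Wed-AM→Kahale, Wed-PM→Jensen, Thu-AM→Leclerc, Thu-PM→Novak+Andersen, Fri-AM→Novak+Andersen.
Loads: Kahale 2/2, Jensen 2/2, Novak 2/2, Andersen 2/2, Leclerc 1/2 — all within limits.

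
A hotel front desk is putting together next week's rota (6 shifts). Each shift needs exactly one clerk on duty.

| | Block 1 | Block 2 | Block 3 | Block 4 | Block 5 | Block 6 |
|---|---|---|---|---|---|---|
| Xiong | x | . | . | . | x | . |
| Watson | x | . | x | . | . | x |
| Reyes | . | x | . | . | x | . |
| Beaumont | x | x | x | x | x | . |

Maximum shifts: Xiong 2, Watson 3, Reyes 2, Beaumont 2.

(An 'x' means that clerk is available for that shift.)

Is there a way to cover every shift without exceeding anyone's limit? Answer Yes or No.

Block 4 can only be covered by Beaumont, so that assignment is forced.
Block 6 can only be covered by Watson, so that assignment is forced.
One valid schedule: Block 1→Xiong, Block 2→Reyes, Block 3→Watson, Block 4→Beaumont, Block 5→Xiong, Block 6→Watson.
Loads: Xiong 2/2, Watson 2/3, Reyes 1/2, Beaumont 1/2 — all within limits.

Yes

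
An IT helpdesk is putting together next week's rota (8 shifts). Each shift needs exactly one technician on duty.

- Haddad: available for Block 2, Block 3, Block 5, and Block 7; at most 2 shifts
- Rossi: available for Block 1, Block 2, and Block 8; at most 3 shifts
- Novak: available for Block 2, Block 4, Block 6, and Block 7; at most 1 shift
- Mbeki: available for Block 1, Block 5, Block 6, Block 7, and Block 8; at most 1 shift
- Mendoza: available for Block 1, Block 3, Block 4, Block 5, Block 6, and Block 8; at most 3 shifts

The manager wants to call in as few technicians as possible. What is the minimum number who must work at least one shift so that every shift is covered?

8 slots to fill and no one can take more than 3, so at least ⌈8/3⌉ = 3 technicians are needed.
Haddad, Rossi, and Mendoza alone can cover everything: Block 1→Rossi, Block 2→Rossi, Block 3→Haddad, Block 4→Mendoza, Block 5→Mendoza, Block 6→Mendoza, Block 7→Haddad, Block 8→Rossi.

3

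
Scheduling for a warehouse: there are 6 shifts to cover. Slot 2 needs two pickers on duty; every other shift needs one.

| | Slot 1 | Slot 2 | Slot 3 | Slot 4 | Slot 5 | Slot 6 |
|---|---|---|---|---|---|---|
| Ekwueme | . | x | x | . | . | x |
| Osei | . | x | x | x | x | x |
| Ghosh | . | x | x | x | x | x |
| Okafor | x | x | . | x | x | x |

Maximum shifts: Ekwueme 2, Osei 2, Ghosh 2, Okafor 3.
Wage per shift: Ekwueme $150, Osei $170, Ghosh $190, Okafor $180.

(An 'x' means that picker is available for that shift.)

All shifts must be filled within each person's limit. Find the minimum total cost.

$1180

Slot 1 can only be covered by Okafor, so that assignment is forced.
Picking the cheapest available picker for each shift independently would cost $1140, but that ignores the shift limits.
An optimal schedule: Slot 1→Okafor, Slot 2→Ekwueme+Okafor, Slot 3→Ekwueme, Slot 4→Osei, Slot 5→Osei, Slot 6→Okafor.
Total: 180 + 150 + 180 + 150 + 170 + 170 + 180 = $1180.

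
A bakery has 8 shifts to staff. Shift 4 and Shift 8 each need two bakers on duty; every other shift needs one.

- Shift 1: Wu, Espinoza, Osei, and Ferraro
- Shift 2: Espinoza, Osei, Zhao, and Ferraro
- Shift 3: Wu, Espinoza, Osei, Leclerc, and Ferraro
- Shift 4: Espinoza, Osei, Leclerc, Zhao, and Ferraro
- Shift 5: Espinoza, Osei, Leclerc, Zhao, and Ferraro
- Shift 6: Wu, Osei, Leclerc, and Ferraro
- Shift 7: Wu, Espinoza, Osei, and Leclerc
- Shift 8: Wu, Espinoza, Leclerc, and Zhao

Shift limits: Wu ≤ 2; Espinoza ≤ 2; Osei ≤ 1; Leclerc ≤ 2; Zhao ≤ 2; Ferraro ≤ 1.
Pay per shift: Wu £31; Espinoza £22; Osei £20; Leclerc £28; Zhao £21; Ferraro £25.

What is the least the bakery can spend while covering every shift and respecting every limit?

Picking the cheapest available baker for each shift independently would cost £204, but that ignores the shift limits.
An optimal schedule: Shift 1→Wu, Shift 2→Espinoza, Shift 3→Osei, Shift 4→Zhao+Ferraro, Shift 5→Leclerc, Shift 6→Wu, Shift 7→Espinoza, Shift 8→Leclerc+Zhao.
Total: 31 + 22 + 20 + 21 + 25 + 28 + 31 + 22 + 28 + 21 = £249.

£249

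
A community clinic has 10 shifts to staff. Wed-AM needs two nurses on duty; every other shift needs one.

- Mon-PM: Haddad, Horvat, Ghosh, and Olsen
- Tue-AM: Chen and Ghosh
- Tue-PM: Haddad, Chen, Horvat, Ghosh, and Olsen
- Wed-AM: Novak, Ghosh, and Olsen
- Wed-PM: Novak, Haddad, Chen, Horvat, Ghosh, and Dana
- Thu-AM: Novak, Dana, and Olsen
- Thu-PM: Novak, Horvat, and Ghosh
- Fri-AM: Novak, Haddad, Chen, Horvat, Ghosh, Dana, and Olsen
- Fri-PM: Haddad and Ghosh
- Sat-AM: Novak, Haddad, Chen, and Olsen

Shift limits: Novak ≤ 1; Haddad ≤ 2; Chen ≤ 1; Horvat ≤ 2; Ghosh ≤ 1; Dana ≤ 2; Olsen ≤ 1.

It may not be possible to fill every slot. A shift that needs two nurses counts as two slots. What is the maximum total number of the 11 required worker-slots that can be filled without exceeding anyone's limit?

10

Total capacity across all nurses is 1+2+1+2+1+2+1 = 10, and 11 slots are needed, so at most 10 can be filled.
An assignment achieving 10: Mon-PM→Haddad, Tue-AM→Chen, Tue-PM→Horvat, Wed-AM→Novak+Ghosh, Wed-PM→Dana, Thu-AM→Dana, Thu-PM→Horvat, Fri-PM→Haddad, Sat-AM→Olsen.
Loads: Novak 1/1, Haddad 2/2, Chen 1/1, Horvat 2/2, Ghosh 1/1, Dana 2/2, Olsen 1/1.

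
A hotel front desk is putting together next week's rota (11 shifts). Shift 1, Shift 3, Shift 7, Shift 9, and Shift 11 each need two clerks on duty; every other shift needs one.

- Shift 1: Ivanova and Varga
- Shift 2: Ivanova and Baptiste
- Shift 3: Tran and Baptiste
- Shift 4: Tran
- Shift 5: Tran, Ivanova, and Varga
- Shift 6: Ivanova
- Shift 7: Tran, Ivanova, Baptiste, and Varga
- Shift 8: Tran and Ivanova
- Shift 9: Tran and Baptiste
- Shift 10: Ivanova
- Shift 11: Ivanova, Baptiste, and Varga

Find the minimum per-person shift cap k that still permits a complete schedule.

With 4 clerks and 16 worker-slots to fill, someone must work at least ⌈16/4⌉ = 4 shifts, so k ≥ 4.
k = 4 works: Shift 1→Ivanova+Varga, Shift 2→Ivanova, Shift 3→Tran+Baptiste, Shift 4→Tran, Shift 5→Varga, Shift 6→Ivanova, Shift 7→Baptiste+Varga, Shift 8→Tran, Shift 9→Tran+Baptiste, Shift 10→Ivanova, Shift 11→Baptiste+Varga.
Loads: Tran 4, Ivanova 4, Baptiste 4, Varga 4 — all ≤ 4.

4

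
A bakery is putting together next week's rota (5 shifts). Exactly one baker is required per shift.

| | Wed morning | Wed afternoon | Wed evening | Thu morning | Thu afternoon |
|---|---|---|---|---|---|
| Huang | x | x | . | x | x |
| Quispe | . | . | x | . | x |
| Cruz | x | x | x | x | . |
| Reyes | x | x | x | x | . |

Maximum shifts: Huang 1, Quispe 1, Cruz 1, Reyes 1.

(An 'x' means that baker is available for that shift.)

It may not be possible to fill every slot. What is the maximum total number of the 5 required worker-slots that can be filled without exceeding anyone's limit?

Total capacity across all bakers is 1+1+1+1 = 4, and 5 slots are needed, so at most 4 can be filled.
An assignment achieving 4: Wed morning→Cruz, Wed afternoon→Reyes, Wed evening→Quispe, Thu afternoon→Huang.
Loads: Huang 1/1, Quispe 1/1, Cruz 1/1, Reyes 1/1.

4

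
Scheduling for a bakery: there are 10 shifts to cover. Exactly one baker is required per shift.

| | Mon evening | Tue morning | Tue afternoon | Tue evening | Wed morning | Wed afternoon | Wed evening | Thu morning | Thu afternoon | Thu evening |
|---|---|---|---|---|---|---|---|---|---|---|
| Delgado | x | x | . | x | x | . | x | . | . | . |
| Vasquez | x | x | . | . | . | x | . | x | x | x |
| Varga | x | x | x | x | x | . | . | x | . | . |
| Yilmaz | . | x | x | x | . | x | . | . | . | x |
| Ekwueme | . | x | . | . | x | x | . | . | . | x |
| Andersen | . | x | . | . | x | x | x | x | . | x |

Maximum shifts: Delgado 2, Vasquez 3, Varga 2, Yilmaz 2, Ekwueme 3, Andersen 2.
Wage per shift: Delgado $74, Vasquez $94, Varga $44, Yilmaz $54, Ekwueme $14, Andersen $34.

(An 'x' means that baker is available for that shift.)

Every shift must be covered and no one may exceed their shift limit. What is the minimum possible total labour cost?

Thu afternoon can only be covered by Vasquez, so that assignment is forced.
Picking the cheapest available baker for each shift independently would cost $350, but that ignores the shift limits.
An optimal schedule: Mon evening→Varga, Tue morning→Yilmaz, Tue afternoon→Varga, Tue evening→Yilmaz, Wed morning→Ekwueme, Wed afternoon→Ekwueme, Wed evening→Andersen, Thu morning→Andersen, Thu afternoon→Vasquez, Thu evening→Ekwueme.
Total: 44 + 54 + 44 + 54 + 14 + 14 + 34 + 34 + 94 + 14 = $400.

$400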